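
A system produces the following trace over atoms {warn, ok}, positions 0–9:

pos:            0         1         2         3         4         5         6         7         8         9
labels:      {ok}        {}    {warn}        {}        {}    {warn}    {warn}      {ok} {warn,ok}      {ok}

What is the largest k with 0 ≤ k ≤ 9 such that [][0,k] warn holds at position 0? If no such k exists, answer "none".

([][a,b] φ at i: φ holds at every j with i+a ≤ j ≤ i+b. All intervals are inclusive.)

none

warn must hold from j=0 onward; find where it first fails.
  j=0: fails → no k works.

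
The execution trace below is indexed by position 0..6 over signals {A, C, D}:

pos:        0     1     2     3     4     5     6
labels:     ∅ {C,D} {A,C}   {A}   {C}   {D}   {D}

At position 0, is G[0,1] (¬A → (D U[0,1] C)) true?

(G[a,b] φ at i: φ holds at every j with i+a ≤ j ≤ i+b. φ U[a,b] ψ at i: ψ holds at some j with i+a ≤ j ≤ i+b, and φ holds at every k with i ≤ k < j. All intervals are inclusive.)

Check (¬A → (D U[0,1] C)) at every j in [0,1]:
  j=0: antecedent true; consequent fails → ✗
  j=1: antecedent true; consequent holds → ✓
Fails at j=0 → formula fails.

Does not hold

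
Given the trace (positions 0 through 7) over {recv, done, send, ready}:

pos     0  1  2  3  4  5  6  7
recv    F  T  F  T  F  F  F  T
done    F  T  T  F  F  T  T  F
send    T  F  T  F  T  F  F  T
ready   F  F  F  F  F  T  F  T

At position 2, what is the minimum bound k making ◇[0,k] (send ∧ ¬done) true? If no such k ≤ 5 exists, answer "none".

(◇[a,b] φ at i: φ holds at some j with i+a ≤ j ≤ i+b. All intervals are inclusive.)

Scan j = 2,3,… for (send ∧ ¬done):
  j=2: fails
  j=3: fails
  j=4: holds
First hit at j=4, so smallest k = 4-2 = 2.

2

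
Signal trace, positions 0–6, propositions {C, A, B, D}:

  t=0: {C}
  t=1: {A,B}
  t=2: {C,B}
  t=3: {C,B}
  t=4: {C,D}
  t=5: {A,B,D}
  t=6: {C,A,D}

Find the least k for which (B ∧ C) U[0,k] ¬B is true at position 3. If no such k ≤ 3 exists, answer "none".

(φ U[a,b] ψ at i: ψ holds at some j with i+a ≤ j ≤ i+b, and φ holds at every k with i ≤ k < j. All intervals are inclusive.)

1

Need earliest j ≥ 3 with ¬B, and (B ∧ C) at every k in [3,j-1].
  j=3: rhs fails.
  j=4: rhs holds; lhs holds on [3,3]. k = 1.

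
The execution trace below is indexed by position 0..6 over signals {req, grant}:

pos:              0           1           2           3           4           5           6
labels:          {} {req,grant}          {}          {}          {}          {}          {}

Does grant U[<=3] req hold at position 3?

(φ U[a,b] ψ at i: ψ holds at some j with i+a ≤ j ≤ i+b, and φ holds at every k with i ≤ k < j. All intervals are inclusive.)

Does not hold

Need some j in [3,6] with req, and grant at every k in [3,j-1].
  j=3: req false.
  j=4: req false.
  j=5: req false.
  j=6: req false.
No j in the window works → until fails.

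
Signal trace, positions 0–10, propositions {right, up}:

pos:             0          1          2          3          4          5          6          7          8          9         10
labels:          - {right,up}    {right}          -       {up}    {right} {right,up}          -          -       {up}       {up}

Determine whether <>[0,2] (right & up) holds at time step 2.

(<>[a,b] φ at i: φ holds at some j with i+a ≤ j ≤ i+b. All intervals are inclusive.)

Check (right & up) at each j in [2,4]:
  j=2: false
  j=3: false
  j=4: false
No position in the window satisfies it → formula fails.

Does not hold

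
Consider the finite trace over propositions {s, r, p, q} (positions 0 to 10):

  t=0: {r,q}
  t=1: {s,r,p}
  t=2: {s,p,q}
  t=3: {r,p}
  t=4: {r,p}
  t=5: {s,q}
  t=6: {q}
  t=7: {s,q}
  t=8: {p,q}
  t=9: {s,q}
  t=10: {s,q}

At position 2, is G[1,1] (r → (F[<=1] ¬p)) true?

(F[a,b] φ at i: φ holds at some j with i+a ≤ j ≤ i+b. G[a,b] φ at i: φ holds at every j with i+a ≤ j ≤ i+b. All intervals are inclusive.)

Does not hold

Check (r → (F[<=1] ¬p)) at every j in [3,3]:
  j=3: antecedent true; consequent fails (none in [3,4]) → ✗
Fails at j=3 → formula fails.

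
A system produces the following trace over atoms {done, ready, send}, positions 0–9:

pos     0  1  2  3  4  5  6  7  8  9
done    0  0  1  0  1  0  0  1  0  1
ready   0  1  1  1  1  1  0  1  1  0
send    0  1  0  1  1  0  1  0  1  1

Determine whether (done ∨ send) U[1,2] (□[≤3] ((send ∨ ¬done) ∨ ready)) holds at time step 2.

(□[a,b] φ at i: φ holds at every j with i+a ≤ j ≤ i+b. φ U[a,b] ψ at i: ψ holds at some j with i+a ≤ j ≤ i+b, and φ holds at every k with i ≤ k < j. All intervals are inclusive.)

Need some j in [3,4] with □[≤3] ((send ∨ ¬done) ∨ ready), and (done ∨ send) at every k in [2,j-1].
  j=3: □[≤3] ((send ∨ ¬done) ∨ ready) holds; (done ∨ send) holds at every k in [2,2] → satisfied.

True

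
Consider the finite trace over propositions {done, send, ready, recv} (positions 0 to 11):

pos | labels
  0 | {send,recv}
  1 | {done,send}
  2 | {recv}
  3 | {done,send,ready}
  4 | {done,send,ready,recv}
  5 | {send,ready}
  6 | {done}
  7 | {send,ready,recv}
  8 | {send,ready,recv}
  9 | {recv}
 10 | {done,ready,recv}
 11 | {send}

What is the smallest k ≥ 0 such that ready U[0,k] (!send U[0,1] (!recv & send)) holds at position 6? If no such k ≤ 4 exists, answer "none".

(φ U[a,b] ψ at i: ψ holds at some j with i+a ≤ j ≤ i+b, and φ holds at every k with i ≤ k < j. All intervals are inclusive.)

none

Need earliest j ≥ 6 with (!send U[0,1] (!recv & send)), and ready at every k in [6,j-1].
  j=6: rhs fails.
  j=7: rhs fails.
  j=8: rhs fails.
  j=9: rhs fails.
  j=10: rhs holds but lhs fails at k=6.
No witness within the range → none.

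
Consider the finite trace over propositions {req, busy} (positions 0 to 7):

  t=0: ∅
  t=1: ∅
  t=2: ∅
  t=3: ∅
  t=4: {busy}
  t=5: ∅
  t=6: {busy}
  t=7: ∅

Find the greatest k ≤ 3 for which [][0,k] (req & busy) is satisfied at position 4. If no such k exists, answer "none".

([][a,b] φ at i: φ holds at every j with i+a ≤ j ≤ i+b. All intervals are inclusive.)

(req & busy) must hold from j=4 onward; find where it first fails.
  j=4: fails → no k works.

none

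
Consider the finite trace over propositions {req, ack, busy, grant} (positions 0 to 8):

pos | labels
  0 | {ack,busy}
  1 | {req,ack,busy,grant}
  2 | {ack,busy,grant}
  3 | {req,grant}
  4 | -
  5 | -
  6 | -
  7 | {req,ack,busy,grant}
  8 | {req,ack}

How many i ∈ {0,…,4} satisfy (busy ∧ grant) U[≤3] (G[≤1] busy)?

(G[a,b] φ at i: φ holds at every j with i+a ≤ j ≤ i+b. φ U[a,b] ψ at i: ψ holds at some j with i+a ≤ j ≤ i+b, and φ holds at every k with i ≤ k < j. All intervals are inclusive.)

2

Evaluate at each i in [0,4]:
  i=0: ✓ (rhs at j=0)
  i=1: ✓ (rhs at j=1)
  i=2: ✗ (no rhs in [2,5])
  i=3: ✗ (no rhs in [3,6])
  i=4: ✗ (no rhs in [4,7])
Positions where it holds: {0, 1} → 2.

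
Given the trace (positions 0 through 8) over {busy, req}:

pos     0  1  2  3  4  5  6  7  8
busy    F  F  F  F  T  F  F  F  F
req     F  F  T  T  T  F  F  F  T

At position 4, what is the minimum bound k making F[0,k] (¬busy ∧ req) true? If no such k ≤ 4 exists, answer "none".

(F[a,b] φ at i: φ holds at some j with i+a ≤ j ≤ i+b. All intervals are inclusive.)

Scan j = 4,5,… for (¬busy ∧ req):
  j=4: fails
  j=5: fails
  j=6: fails
  j=7: fails
  j=8: holds
First hit at j=8, so smallest k = 8-4 = 4.

4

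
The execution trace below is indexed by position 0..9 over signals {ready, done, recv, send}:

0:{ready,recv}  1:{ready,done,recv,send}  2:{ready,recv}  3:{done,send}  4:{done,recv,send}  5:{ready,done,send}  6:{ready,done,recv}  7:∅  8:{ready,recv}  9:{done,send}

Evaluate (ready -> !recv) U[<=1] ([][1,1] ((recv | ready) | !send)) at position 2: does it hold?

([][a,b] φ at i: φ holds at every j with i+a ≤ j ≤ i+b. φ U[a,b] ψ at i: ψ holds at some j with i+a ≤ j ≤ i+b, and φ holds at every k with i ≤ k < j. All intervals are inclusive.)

Need some j in [2,3] with [][1,1] ((recv | ready) | !send), and (ready -> !recv) at every k in [2,j-1].
  j=2: [][1,1] ((recv | ready) | !send) — fails at 3.
  j=3: [][1,1] ((recv | ready) | !send) holds, but (ready -> !recv) fails at k=2 → not this j.
No j in the window works → until fails.

False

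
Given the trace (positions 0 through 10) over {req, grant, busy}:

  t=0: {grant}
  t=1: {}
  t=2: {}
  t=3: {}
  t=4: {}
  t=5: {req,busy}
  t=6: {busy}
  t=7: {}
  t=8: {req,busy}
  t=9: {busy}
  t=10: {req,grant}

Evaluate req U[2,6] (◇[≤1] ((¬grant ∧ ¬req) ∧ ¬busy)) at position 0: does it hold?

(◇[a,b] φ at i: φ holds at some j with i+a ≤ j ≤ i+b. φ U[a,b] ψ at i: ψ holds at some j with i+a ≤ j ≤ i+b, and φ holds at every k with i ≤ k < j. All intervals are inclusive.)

No

Need some j in [2,6] with ◇[≤1] ((¬grant ∧ ¬req) ∧ ¬busy), and req at every k in [0,j-1].
  j=2: ◇[≤1] ((¬grant ∧ ¬req) ∧ ¬busy) holds, but req fails at k=0 → not this j.
  j=3: ◇[≤1] ((¬grant ∧ ¬req) ∧ ¬busy) holds, but req fails at k=0 → not this j.
  j=4: ◇[≤1] ((¬grant ∧ ¬req) ∧ ¬busy) holds, but req fails at k=0 → not this j.
  j=5: ◇[≤1] ((¬grant ∧ ¬req) ∧ ¬busy) — fails (none in [5,6]).
  j=6: ◇[≤1] ((¬grant ∧ ¬req) ∧ ¬busy) holds, but req fails at k=0 → not this j.
No j in the window works → until fails.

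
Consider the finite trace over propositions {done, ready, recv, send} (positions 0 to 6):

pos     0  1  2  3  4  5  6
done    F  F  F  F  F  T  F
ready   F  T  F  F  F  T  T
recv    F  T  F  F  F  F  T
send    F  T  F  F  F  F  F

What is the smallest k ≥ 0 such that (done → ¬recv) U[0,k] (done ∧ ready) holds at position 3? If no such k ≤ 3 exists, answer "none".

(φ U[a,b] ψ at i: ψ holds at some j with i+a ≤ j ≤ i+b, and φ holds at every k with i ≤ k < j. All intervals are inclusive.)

2

Need earliest j ≥ 3 with (done ∧ ready), and (done → ¬recv) at every k in [3,j-1].
  j=3: rhs fails.
  j=4: rhs fails.
  j=5: rhs holds; lhs holds on [3,4]. k = 2.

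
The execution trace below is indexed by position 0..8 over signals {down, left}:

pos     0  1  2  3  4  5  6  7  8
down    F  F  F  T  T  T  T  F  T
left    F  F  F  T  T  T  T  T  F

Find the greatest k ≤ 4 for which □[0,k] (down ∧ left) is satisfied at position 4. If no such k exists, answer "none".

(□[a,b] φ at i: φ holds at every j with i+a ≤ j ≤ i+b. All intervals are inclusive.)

(down ∧ left) must hold from j=4 onward; find where it first fails.
  j=4: holds
  j=5: holds
  j=6: holds
  j=7: fails
Holds on [4,6], so largest k = 2.

2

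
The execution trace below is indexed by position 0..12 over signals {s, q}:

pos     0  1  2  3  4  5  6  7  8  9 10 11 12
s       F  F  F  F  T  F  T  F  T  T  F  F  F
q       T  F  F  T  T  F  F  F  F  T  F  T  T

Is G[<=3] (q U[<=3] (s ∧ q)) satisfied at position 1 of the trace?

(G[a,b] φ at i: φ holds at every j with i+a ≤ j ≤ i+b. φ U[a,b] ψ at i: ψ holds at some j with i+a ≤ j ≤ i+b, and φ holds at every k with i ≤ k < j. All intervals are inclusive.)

Does not hold

Check (q U[<=3] (s ∧ q)) at every j in [1,4]:
  j=1: fails
  j=2: fails
  j=3: holds
  j=4: holds
Fails at j=1 → formula fails.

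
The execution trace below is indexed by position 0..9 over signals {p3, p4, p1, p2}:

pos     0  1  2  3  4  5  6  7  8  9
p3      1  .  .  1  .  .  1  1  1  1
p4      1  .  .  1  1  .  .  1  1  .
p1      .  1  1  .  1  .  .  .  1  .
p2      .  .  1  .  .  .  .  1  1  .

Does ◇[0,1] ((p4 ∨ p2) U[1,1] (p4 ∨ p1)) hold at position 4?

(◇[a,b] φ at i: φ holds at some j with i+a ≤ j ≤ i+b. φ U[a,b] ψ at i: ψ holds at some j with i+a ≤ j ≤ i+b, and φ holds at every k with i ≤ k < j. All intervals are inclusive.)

Does not hold

Check ((p4 ∨ p2) U[1,1] (p4 ∨ p1)) at each j in [4,5]:
  j=4: fails
  j=5: fails
No position in the window satisfies it → formula fails.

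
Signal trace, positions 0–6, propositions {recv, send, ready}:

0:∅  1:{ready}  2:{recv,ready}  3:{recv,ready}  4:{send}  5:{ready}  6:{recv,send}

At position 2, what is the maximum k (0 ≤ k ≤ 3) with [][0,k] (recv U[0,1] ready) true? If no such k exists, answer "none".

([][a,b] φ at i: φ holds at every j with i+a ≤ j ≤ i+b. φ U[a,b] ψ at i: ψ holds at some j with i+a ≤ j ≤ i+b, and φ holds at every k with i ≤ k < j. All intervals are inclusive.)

1

(recv U[0,1] ready) must hold from j=2 onward; find where it first fails.
  j=2: holds
  j=3: holds
  j=4: fails
Holds on [2,3], so largest k = 1.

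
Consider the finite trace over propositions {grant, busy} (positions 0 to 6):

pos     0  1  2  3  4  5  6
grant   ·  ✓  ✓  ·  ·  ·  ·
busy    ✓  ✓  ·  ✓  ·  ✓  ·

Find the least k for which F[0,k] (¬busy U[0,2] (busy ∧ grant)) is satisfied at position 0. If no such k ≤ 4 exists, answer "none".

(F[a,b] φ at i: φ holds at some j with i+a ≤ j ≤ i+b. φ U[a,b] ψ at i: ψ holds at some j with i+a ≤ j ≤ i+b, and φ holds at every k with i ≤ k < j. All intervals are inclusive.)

Scan j = 0,1,… for (¬busy U[0,2] (busy ∧ grant)):
  j=0: fails
  j=1: holds
First hit at j=1, so smallest k = 1-0 = 1.

1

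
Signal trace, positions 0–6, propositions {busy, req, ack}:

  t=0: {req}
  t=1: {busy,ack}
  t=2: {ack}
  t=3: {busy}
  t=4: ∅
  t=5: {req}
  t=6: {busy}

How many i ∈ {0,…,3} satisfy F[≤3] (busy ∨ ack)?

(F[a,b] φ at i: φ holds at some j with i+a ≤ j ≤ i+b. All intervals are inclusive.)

Evaluate at each i in [0,3]:
  i=0: ✓ (witness j=1)
  i=1: ✓ (witness j=1)
  i=2: ✓ (witness j=2)
  i=3: ✓ (witness j=3)
Positions where it holds: {0, 1, 2, 3} → 4.

4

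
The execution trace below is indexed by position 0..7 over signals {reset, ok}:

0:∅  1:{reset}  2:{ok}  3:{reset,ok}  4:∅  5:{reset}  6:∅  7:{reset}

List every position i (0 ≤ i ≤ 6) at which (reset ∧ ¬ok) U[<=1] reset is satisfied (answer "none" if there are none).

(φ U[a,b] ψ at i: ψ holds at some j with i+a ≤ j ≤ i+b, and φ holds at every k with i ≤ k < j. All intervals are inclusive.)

Evaluate at each i in [0,6]:
  i=0: ✗ (lhs fails at k=0 before rhs at j=1)
  i=1: ✓ (rhs at j=1)
  i=2: ✗ (lhs fails at k=2 before rhs at j=3)
  i=3: ✓ (rhs at j=3)
  i=4: ✗ (lhs fails at k=4 before rhs at j=5)
  i=5: ✓ (rhs at j=5)
  i=6: ✗ (lhs fails at k=6 before rhs at j=7)

1, 3, 5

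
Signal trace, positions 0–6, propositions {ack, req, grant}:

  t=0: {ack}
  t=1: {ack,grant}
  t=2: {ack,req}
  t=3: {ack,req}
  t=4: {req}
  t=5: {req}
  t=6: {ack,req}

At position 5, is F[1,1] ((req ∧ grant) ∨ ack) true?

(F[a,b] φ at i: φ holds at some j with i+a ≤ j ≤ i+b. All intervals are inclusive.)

Check ((req ∧ grant) ∨ ack) at each j in [6,6]:
  j=6: true
Found at j=6 → formula holds.

Yes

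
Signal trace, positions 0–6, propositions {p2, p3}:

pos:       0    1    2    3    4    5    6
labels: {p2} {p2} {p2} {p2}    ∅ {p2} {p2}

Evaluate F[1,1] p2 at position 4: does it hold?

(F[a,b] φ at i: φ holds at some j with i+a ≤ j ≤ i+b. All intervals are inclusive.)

True

Check p2 at each j in [5,5]:
  j=5: true
Found at j=5 → formula holds.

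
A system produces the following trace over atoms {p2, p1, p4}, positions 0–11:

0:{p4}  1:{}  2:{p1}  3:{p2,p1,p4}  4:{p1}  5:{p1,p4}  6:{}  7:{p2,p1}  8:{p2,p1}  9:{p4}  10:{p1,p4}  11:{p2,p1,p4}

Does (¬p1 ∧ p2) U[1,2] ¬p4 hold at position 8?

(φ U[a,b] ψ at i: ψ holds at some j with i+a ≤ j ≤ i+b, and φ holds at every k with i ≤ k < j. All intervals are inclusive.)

Need some j in [9,10] with ¬p4, and (¬p1 ∧ p2) at every k in [8,j-1].
  j=9: ¬p4 false.
  j=10: ¬p4 false.
No j in the window works → until fails.

Does not hold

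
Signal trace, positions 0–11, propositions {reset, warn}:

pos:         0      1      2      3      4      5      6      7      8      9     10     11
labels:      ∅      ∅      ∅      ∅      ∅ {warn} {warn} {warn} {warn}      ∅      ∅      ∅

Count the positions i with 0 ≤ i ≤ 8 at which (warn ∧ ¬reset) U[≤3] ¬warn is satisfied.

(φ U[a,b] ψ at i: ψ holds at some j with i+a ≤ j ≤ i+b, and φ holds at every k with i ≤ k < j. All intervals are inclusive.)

8

Evaluate at each i in [0,8]:
  i=0: ✓ (rhs at j=0)
  i=1: ✓ (rhs at j=1)
  i=2: ✓ (rhs at j=2)
  i=3: ✓ (rhs at j=3)
  i=4: ✓ (rhs at j=4)
  i=5: ✗ (no rhs in [5,8])
  i=6: ✓ (rhs at j=9; lhs holds on [6,8])
  i=7: ✓ (rhs at j=9; lhs holds on [7,8])
  i=8: ✓ (rhs at j=9; lhs holds on [8,8])
Positions where it holds: {0, 1, 2, 3, 4, 6, 7, 8} → 8.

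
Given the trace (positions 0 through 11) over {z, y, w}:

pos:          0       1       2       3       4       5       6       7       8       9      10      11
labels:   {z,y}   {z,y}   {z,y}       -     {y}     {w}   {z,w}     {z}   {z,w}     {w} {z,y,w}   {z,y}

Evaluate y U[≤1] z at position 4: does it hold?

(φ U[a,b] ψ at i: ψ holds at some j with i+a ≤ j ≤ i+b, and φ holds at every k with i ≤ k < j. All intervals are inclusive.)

Need some j in [4,5] with z, and y at every k in [4,j-1].
  j=4: z false.
  j=5: z false.
No j in the window works → until fails.

False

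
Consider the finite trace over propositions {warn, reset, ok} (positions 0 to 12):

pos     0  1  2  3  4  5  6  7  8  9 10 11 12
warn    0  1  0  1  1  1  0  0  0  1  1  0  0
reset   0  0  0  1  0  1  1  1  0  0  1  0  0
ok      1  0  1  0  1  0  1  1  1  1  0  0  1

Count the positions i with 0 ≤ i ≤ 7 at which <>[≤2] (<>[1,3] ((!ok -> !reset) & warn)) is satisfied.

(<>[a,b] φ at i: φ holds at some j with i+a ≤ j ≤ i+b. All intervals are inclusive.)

Evaluate at each i in [0,7]:
  i=0: ✓ (witness j=0)
  i=1: ✓ (witness j=1)
  i=2: ✓ (witness j=2)
  i=3: ✓ (witness j=3)
  i=4: ✓ (witness j=6)
  i=5: ✓ (witness j=6)
  i=6: ✓ (witness j=6)
  i=7: ✓ (witness j=7)
Positions where it holds: {0, 1, 2, 3, 4, 5, 6, 7} → 8.

8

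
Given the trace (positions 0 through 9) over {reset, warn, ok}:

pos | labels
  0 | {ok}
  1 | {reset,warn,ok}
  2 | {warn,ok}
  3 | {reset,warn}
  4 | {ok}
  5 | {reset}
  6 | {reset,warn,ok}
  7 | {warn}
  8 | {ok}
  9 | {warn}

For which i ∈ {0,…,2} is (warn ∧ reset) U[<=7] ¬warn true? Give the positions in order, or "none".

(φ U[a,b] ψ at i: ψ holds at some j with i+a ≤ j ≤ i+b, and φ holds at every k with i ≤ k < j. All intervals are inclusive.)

Evaluate at each i in [0,2]:
  i=0: ✓ (rhs at j=0)
  i=1: ✗ (lhs fails at k=2 before rhs at j=4)
  i=2: ✗ (lhs fails at k=2 before rhs at j=4)

0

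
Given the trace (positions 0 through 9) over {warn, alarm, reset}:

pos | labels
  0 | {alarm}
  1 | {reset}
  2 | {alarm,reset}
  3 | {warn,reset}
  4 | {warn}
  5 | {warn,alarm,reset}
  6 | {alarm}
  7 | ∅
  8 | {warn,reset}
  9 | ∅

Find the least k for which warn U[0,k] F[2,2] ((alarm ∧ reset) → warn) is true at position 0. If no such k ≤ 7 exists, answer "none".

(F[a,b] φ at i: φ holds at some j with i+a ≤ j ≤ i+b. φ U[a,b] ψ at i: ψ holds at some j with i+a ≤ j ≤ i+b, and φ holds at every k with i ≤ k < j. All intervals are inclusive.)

none

Need earliest j ≥ 0 with F[2,2] ((alarm ∧ reset) → warn), and warn at every k in [0,j-1].
  j=0: rhs fails.
  j=1: rhs holds but lhs fails at k=0.
  j=2: rhs holds but lhs fails at k=0.
  j=3: rhs holds but lhs fails at k=0.
  j=4: rhs holds but lhs fails at k=0.
  j=5: rhs holds but lhs fails at k=0.
  j=6: rhs holds but lhs fails at k=0.
  j=7: rhs holds but lhs fails at k=0.
No witness within the range → none.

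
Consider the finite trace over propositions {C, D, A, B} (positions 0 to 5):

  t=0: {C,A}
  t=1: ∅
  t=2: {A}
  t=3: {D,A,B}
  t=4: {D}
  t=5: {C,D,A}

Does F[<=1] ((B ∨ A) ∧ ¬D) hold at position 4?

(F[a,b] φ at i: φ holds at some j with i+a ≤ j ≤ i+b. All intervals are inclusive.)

No

Check ((B ∨ A) ∧ ¬D) at each j in [4,5]:
  j=4: false
  j=5: false
No position in the window satisfies it → formula fails.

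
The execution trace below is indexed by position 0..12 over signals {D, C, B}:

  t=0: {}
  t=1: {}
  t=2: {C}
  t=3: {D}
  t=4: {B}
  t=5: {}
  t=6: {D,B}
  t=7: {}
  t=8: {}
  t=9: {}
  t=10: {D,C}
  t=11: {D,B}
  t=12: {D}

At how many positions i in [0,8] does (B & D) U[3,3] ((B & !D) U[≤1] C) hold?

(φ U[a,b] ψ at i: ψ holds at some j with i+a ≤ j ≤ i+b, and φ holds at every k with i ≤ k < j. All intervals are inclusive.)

Evaluate at each i in [0,8]:
  i=0: ✗ (no rhs in [3,3])
  i=1: ✗ (no rhs in [4,4])
  i=2: ✗ (no rhs in [5,5])
  i=3: ✗ (no rhs in [6,6])
  i=4: ✗ (no rhs in [7,7])
  i=5: ✗ (no rhs in [8,8])
  i=6: ✗ (no rhs in [9,9])
  i=7: ✗ (lhs fails at k=7 before rhs at j=10)
  i=8: ✗ (no rhs in [11,11])
Positions where it holds: {} → 0.

0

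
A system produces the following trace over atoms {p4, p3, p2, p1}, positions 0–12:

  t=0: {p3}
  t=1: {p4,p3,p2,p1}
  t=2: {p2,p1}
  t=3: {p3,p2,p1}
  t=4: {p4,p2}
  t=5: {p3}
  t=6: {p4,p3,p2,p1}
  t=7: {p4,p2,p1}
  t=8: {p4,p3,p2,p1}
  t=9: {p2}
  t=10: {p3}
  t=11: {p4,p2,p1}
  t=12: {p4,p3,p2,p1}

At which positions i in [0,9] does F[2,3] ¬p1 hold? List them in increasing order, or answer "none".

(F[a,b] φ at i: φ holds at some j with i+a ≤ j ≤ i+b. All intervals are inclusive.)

Evaluate at each i in [0,9]:
  i=0: ✗ (none in [2,3])
  i=1: ✓ (witness j=4)
  i=2: ✓ (witness j=4)
  i=3: ✓ (witness j=5)
  i=4: ✗ (none in [6,7])
  i=5: ✗ (none in [7,8])
  i=6: ✓ (witness j=9)
  i=7: ✓ (witness j=9)
  i=8: ✓ (witness j=10)
  i=9: ✗ (none in [11,12])

1, 2, 3, 6, 7, 8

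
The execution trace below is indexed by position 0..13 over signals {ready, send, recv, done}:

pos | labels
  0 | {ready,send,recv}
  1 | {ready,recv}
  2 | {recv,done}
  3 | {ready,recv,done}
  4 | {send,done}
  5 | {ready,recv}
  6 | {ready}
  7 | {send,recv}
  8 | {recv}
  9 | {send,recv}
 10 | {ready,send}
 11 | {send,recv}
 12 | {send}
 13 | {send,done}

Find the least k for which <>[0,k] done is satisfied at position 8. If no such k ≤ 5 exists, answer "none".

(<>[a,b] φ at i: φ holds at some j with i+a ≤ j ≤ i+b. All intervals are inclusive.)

Scan j = 8,9,… for done:
  j=8: fails
  j=9: fails
  j=10: fails
  j=11: fails
  j=12: fails
  j=13: holds
First hit at j=13, so smallest k = 13-8 = 5.

5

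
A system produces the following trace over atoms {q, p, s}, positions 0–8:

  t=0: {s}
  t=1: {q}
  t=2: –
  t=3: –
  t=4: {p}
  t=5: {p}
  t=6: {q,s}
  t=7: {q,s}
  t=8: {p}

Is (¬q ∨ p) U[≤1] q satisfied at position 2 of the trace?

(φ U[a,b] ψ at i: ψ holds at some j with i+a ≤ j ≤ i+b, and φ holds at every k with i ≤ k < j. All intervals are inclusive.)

Need some j in [2,3] with q, and (¬q ∨ p) at every k in [2,j-1].
  j=2: q false.
  j=3: q false.
No j in the window works → until fails.

No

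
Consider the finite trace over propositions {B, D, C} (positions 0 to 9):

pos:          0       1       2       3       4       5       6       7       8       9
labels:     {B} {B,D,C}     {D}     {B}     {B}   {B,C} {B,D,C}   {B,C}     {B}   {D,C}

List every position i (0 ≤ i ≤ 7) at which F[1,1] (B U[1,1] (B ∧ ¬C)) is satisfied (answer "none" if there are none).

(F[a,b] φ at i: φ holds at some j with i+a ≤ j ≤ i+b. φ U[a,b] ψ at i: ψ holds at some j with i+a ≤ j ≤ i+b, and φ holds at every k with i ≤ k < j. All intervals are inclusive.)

2, 6

Evaluate at each i in [0,7]:
  i=0: ✗ (none in [1,1])
  i=1: ✗ (none in [2,2])
  i=2: ✓ (witness j=3)
  i=3: ✗ (none in [4,4])
  i=4: ✗ (none in [5,5])
  i=5: ✗ (none in [6,6])
  i=6: ✓ (witness j=7)
  i=7: ✗ (none in [8,8])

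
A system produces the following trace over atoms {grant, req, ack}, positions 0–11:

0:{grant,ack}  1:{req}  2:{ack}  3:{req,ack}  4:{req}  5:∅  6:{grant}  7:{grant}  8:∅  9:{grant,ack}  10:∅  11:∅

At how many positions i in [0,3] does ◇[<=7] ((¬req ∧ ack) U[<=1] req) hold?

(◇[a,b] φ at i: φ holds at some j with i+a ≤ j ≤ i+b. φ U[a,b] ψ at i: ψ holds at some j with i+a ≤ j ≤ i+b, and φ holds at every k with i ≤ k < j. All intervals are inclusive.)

Evaluate at each i in [0,3]:
  i=0: ✓ (witness j=0)
  i=1: ✓ (witness j=1)
  i=2: ✓ (witness j=2)
  i=3: ✓ (witness j=3)
Positions where it holds: {0, 1, 2, 3} → 4.

4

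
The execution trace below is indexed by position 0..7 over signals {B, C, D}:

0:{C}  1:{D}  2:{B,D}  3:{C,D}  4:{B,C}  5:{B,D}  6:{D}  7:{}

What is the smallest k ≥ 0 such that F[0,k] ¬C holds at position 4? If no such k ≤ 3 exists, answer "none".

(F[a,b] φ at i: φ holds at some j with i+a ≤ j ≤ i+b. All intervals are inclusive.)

1

Scan j = 4,5,… for ¬C:
  j=4: fails
  j=5: holds
First hit at j=5, so smallest k = 5-4 = 1.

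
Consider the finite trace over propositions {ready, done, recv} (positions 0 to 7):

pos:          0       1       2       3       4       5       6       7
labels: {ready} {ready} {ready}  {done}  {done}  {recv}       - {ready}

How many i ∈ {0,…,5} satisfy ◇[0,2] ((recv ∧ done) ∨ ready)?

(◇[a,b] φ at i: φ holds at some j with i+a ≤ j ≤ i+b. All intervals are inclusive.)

Evaluate at each i in [0,5]:
  i=0: ✓ (witness j=0)
  i=1: ✓ (witness j=1)
  i=2: ✓ (witness j=2)
  i=3: ✗ (none in [3,5])
  i=4: ✗ (none in [4,6])
  i=5: ✓ (witness j=7)
Positions where it holds: {0, 1, 2, 5} → 4.

4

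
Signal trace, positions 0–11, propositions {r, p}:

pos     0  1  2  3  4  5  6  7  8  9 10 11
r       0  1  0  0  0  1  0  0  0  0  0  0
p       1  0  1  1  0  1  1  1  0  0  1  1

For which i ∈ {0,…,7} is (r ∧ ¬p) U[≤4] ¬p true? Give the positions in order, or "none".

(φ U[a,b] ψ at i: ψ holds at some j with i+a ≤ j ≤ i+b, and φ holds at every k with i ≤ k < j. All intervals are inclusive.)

Evaluate at each i in [0,7]:
  i=0: ✗ (lhs fails at k=0 before rhs at j=1)
  i=1: ✓ (rhs at j=1)
  i=2: ✗ (lhs fails at k=2 before rhs at j=4)
  i=3: ✗ (lhs fails at k=3 before rhs at j=4)
  i=4: ✓ (rhs at j=4)
  i=5: ✗ (lhs fails at k=5 before rhs at j=8)
  i=6: ✗ (lhs fails at k=6 before rhs at j=8)
  i=7: ✗ (lhs fails at k=7 before rhs at j=8)

1, 4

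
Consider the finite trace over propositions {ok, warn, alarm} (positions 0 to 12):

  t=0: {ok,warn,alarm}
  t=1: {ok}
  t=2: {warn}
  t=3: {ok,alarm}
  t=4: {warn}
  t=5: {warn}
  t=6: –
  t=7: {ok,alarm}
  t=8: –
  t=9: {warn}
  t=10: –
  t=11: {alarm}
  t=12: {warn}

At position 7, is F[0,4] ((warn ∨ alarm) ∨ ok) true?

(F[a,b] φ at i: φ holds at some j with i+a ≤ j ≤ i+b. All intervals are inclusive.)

Check ((warn ∨ alarm) ∨ ok) at each j in [7,11]:
  j=7: true
  j=8: false
  j=9: true
  j=10: false
  j=11: true
Found at j=7 → formula holds.

Holds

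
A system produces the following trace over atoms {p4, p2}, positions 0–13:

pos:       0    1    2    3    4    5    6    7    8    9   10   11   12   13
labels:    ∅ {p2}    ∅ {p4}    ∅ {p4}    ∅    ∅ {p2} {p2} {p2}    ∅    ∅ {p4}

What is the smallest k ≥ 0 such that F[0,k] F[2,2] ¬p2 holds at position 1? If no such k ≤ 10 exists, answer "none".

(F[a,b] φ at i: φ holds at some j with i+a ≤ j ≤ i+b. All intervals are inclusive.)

Scan j = 1,2,… for F[2,2] ¬p2:
  j=1: holds
First hit at j=1, so smallest k = 1-1 = 0.

0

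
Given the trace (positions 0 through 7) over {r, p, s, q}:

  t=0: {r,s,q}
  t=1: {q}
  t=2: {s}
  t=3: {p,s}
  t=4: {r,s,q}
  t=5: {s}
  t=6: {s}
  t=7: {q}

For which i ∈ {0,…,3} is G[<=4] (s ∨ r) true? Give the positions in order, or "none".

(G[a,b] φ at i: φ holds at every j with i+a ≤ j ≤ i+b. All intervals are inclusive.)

Evaluate at each i in [0,3]:
  i=0: ✗ (fails at j=1)
  i=1: ✗ (fails at j=1)
  i=2: ✓ (all of [2,6])
  i=3: ✗ (fails at j=7)

2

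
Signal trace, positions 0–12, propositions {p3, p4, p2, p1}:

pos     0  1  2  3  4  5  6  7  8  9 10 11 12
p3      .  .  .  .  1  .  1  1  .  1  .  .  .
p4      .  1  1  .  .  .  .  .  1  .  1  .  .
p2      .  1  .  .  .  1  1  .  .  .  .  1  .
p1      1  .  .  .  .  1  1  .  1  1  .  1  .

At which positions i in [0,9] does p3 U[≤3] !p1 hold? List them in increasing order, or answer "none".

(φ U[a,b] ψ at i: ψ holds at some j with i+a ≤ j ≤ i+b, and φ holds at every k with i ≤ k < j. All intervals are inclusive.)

1, 2, 3, 4, 6, 7, 9

Evaluate at each i in [0,9]:
  i=0: ✗ (lhs fails at k=0 before rhs at j=1)
  i=1: ✓ (rhs at j=1)
  i=2: ✓ (rhs at j=2)
  i=3: ✓ (rhs at j=3)
  i=4: ✓ (rhs at j=4)
  i=5: ✗ (lhs fails at k=5 before rhs at j=7)
  i=6: ✓ (rhs at j=7; lhs holds on [6,6])
  i=7: ✓ (rhs at j=7)
  i=8: ✗ (lhs fails at k=8 before rhs at j=10)
  i=9: ✓ (rhs at j=10; lhs holds on [9,9])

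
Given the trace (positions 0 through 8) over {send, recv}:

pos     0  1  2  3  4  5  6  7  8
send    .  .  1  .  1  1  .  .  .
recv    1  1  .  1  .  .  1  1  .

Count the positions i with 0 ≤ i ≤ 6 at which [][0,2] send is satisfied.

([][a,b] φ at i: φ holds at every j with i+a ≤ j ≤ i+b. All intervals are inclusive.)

0

Evaluate at each i in [0,6]:
  i=0: ✗ (fails at j=0)
  i=1: ✗ (fails at j=1)
  i=2: ✗ (fails at j=3)
  i=3: ✗ (fails at j=3)
  i=4: ✗ (fails at j=6)
  i=5: ✗ (fails at j=6)
  i=6: ✗ (fails at j=6)
Positions where it holds: {} → 0.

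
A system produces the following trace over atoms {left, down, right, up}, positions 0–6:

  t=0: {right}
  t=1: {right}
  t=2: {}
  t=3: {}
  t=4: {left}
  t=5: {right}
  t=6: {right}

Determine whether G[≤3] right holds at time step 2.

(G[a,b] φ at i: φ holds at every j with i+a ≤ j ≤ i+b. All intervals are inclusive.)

Check right at every j in [2,5]:
  j=2: false
  j=3: false
  j=4: false
  j=5: true
Fails at j=2 → formula fails.

False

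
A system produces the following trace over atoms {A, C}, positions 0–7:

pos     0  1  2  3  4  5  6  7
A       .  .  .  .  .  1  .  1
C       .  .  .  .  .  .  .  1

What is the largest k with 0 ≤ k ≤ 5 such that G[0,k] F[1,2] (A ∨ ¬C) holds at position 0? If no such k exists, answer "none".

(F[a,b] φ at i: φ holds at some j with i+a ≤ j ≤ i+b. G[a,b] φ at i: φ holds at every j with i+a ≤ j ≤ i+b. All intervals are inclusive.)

F[1,2] (A ∨ ¬C) must hold from j=0 onward; find where it first fails.
  j=0: holds
  j=1: holds
  j=2: holds
  j=3: holds
  j=4: holds
  j=5: holds
Holds through j=5; largest k = 5.

5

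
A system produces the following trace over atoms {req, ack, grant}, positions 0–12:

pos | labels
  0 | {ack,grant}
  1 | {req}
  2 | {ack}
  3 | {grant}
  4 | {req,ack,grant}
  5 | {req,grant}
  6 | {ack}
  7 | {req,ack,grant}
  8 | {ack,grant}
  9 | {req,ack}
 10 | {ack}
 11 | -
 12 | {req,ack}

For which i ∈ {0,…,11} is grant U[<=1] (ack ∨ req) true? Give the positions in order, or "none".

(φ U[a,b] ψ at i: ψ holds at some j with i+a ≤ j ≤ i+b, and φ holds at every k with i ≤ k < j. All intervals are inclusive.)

Evaluate at each i in [0,11]:
  i=0: ✓ (rhs at j=0)
  i=1: ✓ (rhs at j=1)
  i=2: ✓ (rhs at j=2)
  i=3: ✓ (rhs at j=4; lhs holds on [3,3])
  i=4: ✓ (rhs at j=4)
  i=5: ✓ (rhs at j=5)
  i=6: ✓ (rhs at j=6)
  i=7: ✓ (rhs at j=7)
  i=8: ✓ (rhs at j=8)
  i=9: ✓ (rhs at j=9)
  i=10: ✓ (rhs at j=10)
  i=11: ✗ (lhs fails at k=11 before rhs at j=12)

0, 1, 2, 3, 4, 5, 6, 7, 8, 9, 10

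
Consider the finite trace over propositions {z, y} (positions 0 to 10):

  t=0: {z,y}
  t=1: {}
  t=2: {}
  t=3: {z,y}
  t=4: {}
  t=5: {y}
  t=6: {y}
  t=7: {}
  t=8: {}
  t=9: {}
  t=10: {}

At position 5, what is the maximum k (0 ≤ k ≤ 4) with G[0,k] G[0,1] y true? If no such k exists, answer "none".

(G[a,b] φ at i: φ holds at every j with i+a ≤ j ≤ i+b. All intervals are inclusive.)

G[0,1] y must hold from j=5 onward; find where it first fails.
  j=5: holds
  j=6: fails
Holds on [5,5], so largest k = 0.

0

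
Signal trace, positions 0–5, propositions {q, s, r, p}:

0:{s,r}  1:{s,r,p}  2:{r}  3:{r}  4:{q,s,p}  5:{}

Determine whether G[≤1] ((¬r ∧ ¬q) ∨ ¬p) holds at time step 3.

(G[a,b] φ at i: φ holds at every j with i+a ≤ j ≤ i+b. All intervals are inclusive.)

No

Check ((¬r ∧ ¬q) ∨ ¬p) at every j in [3,4]:
  j=3: true
  j=4: false
Fails at j=4 → formula fails.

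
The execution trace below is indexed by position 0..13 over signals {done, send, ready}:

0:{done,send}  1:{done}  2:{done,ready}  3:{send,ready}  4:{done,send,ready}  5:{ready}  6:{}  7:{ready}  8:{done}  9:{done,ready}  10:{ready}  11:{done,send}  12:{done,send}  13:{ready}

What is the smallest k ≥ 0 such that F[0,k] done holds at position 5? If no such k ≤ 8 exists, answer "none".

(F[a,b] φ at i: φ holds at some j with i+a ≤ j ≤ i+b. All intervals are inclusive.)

Scan j = 5,6,… for done:
  j=5: fails
  j=6: fails
  j=7: fails
  j=8: holds
First hit at j=8, so smallest k = 8-5 = 3.

3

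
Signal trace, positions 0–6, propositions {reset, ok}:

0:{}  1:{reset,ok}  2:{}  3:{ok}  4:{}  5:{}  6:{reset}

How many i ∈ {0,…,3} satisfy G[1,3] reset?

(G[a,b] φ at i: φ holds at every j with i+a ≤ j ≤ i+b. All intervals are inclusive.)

Evaluate at each i in [0,3]:
  i=0: ✗ (fails at j=2)
  i=1: ✗ (fails at j=2)
  i=2: ✗ (fails at j=3)
  i=3: ✗ (fails at j=4)
Positions where it holds: {} → 0.

0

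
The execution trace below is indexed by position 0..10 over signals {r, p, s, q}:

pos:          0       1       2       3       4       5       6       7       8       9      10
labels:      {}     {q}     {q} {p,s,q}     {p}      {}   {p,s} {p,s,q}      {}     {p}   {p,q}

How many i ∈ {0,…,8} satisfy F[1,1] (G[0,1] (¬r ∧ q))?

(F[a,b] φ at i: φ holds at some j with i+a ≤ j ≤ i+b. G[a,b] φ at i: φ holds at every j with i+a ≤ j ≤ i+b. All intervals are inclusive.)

Evaluate at each i in [0,8]:
  i=0: ✓ (witness j=1)
  i=1: ✓ (witness j=2)
  i=2: ✗ (none in [3,3])
  i=3: ✗ (none in [4,4])
  i=4: ✗ (none in [5,5])
  i=5: ✗ (none in [6,6])
  i=6: ✗ (none in [7,7])
  i=7: ✗ (none in [8,8])
  i=8: ✗ (none in [9,9])
Positions where it holds: {0, 1} → 2.

2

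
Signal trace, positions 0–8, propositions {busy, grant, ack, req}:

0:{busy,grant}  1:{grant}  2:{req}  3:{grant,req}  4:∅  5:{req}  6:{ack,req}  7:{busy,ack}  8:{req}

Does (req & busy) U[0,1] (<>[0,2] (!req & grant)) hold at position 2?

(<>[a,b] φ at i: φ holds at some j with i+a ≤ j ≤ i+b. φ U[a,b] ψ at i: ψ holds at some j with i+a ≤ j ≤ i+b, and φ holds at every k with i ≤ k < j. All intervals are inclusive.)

No

Need some j in [2,3] with <>[0,2] (!req & grant), and (req & busy) at every k in [2,j-1].
  j=2: <>[0,2] (!req & grant) — fails (none in [2,4]).
  j=3: <>[0,2] (!req & grant) — fails (none in [3,5]).
No j in the window works → until fails.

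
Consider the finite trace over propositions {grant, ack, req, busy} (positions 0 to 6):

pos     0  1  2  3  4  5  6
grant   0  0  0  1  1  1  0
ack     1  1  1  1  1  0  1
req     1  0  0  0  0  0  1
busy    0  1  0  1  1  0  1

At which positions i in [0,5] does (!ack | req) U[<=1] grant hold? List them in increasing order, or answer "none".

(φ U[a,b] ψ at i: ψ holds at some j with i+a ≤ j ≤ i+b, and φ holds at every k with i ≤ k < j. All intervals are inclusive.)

3, 4, 5

Evaluate at each i in [0,5]:
  i=0: ✗ (no rhs in [0,1])
  i=1: ✗ (no rhs in [1,2])
  i=2: ✗ (lhs fails at k=2 before rhs at j=3)
  i=3: ✓ (rhs at j=3)
  i=4: ✓ (rhs at j=4)
  i=5: ✓ (rhs at j=5)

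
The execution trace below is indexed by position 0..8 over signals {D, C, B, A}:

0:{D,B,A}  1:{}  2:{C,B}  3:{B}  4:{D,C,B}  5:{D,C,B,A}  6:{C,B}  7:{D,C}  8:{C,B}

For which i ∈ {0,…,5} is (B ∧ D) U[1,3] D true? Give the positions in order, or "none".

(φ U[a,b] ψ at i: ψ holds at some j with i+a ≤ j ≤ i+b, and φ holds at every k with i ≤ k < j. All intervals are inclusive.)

Evaluate at each i in [0,5]:
  i=0: ✗ (no rhs in [1,3])
  i=1: ✗ (lhs fails at k=1 before rhs at j=4)
  i=2: ✗ (lhs fails at k=2 before rhs at j=4)
  i=3: ✗ (lhs fails at k=3 before rhs at j=4)
  i=4: ✓ (rhs at j=5; lhs holds on [4,4])
  i=5: ✗ (lhs fails at k=6 before rhs at j=7)

4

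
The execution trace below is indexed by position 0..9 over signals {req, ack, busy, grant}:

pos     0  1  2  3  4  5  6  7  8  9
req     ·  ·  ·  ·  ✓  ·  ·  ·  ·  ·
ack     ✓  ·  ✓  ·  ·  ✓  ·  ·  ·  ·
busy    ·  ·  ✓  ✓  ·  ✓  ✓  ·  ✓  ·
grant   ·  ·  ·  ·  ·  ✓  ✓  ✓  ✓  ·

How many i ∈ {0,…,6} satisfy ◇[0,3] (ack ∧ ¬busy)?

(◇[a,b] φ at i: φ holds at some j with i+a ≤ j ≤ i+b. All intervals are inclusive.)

Evaluate at each i in [0,6]:
  i=0: ✓ (witness j=0)
  i=1: ✗ (none in [1,4])
  i=2: ✗ (none in [2,5])
  i=3: ✗ (none in [3,6])
  i=4: ✗ (none in [4,7])
  i=5: ✗ (none in [5,8])
  i=6: ✗ (none in [6,9])
Positions where it holds: {0} → 1.

1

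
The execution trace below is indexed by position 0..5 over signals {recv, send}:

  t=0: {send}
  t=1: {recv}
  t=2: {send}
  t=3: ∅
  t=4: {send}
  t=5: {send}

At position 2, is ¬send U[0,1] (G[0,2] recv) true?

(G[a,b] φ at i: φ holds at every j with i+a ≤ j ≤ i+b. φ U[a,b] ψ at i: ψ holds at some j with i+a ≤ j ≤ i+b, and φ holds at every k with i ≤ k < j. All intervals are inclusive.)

Need some j in [2,3] with G[0,2] recv, and ¬send at every k in [2,j-1].
  j=2: G[0,2] recv — fails at 2.
  j=3: G[0,2] recv — fails at 3.
No j in the window works → until fails.

False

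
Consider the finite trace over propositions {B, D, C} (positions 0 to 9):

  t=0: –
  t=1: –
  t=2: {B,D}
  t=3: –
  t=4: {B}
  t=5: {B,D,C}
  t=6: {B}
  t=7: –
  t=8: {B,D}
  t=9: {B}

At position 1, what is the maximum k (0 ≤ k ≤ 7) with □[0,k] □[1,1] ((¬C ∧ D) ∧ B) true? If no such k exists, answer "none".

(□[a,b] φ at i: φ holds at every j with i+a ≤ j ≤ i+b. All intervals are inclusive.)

0

□[1,1] ((¬C ∧ D) ∧ B) must hold from j=1 onward; find where it first fails.
  j=1: holds
  j=2: fails
Holds on [1,1], so largest k = 0.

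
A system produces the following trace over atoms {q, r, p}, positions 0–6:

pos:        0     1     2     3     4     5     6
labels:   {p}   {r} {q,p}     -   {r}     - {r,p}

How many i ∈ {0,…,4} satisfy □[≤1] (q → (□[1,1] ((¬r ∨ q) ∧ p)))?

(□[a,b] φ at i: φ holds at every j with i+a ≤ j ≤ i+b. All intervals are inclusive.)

Evaluate at each i in [0,4]:
  i=0: ✓ (all of [0,1])
  i=1: ✗ (fails at j=2)
  i=2: ✗ (fails at j=2)
  i=3: ✓ (all of [3,4])
  i=4: ✓ (all of [4,5])
Positions where it holds: {0, 3, 4} → 3.

3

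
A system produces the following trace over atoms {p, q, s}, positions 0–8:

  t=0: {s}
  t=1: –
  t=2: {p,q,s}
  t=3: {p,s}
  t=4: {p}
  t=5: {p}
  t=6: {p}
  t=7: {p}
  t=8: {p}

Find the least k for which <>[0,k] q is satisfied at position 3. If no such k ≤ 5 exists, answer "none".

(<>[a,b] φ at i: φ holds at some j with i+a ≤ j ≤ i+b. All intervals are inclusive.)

Scan j = 3,4,… for q:
  j=3: fails
  j=4: fails
  j=5: fails
  j=6: fails
  j=7: fails
  j=8: fails
No j in [3,8] satisfies it → none.

none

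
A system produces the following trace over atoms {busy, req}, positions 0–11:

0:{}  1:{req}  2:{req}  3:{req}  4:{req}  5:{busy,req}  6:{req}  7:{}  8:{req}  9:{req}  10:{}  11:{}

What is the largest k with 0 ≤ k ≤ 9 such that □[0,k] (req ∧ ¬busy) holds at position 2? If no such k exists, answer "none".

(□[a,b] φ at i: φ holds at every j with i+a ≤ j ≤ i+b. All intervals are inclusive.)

(req ∧ ¬busy) must hold from j=2 onward; find where it first fails.
  j=2: holds
  j=3: holds
  j=4: holds
  j=5: fails
Holds on [2,4], so largest k = 2.

2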